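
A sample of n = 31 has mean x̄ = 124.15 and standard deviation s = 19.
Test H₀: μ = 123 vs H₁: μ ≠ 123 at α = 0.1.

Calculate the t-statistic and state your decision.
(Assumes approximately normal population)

Answer: t = 0.3370, fail to reject H₀

Derivation:
df = n - 1 = 30
SE = s/√n = 19/√31 = 3.4125
t = (x̄ - μ₀)/SE = (124.15 - 123)/3.4125 = 0.3370
Critical value: t_{0.05,30} = ±1.697
p-value ≈ 0.7385
Decision: fail to reject H₀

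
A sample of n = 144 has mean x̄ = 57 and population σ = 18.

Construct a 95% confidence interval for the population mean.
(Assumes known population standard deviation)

Answer: (54.0600, 59.9400)

Derivation:
Confidence level: 95%, α = 0.05
z_0.025 = 1.960
SE = σ/√n = 18/√144 = 1.5000
Margin of error = 1.960 × 1.5000 = 2.9400
CI: x̄ ± margin = 57 ± 2.9400
CI: (54.0600, 59.9400)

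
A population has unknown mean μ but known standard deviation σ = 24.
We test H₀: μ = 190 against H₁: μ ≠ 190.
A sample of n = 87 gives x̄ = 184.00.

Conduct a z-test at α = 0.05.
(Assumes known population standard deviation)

Standard error: SE = σ/√n = 24/√87 = 2.5731
z-statistic: z = (x̄ - μ₀)/SE = (184.00 - 190)/2.5731 = -2.3318
Critical value: ±1.960
p-value = 0.0197
Decision: reject H₀

Answer: z = -2.3318, reject H₀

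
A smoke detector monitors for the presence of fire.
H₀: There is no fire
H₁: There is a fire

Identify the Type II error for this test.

Answer: The alarm fails to sound when there actually is a fire

Derivation:
A Type I error (probability α) occurs when we reject a true H₀.
A Type II error (probability β) occurs when we fail to reject a false H₀.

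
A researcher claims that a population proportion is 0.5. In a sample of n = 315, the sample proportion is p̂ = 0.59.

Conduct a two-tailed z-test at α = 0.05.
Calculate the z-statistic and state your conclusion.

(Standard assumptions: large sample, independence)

H₀: p = 0.5, H₁: p ≠ 0.5
Standard error: SE = √(p₀(1-p₀)/n) = √(0.5×0.5/315) = 0.028172
z-statistic: z = (p̂ - p₀)/SE = (0.59 - 0.5)/0.028172 = 3.1947
Critical value: z_0.025 = ±1.960
p-value = 0.0014
Decision: reject H₀ at α = 0.05

Answer: z = 3.1947, reject H₀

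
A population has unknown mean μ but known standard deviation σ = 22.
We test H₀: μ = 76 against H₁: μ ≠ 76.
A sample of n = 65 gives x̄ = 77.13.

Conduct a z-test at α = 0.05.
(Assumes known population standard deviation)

Answer: z = 0.4141, fail to reject H₀

Derivation:
Standard error: SE = σ/√n = 22/√65 = 2.7288
z-statistic: z = (x̄ - μ₀)/SE = (77.13 - 76)/2.7288 = 0.4141
Critical value: ±1.960
p-value = 0.6788
Decision: fail to reject H₀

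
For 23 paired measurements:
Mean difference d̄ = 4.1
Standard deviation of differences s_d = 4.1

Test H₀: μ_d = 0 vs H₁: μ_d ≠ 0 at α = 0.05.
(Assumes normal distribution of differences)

df = n - 1 = 22
SE = s_d/√n = 4.1/√23 = 0.8549
t = d̄/SE = 4.1/0.8549 = 4.7959
Critical value: t_{0.025,22} = ±2.074
p-value ≈ 0.0001
Decision: reject H₀

Answer: t = 4.7959, reject H₀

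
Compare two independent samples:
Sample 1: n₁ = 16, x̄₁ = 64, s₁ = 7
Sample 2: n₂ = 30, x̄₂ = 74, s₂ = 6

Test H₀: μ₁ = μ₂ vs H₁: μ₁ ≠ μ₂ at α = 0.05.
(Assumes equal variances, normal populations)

Answer: t = -5.0803, reject H₀

Derivation:
Pooled variance: s²_p = [15×7² + 29×6²]/(44) = 40.4318
s_p = 6.3586
SE = s_p×√(1/n₁ + 1/n₂) = 6.3586×√(1/16 + 1/30) = 1.9684
t = (x̄₁ - x̄₂)/SE = (64 - 74)/1.9684 = -5.0803
df = 44, t-critical = ±2.015
Decision: reject H₀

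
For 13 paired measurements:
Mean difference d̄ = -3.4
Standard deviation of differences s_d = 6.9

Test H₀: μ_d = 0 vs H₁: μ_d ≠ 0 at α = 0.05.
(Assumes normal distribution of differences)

Answer: t = -1.7767, fail to reject H₀

Derivation:
df = n - 1 = 12
SE = s_d/√n = 6.9/√13 = 1.9137
t = d̄/SE = -3.4/1.9137 = -1.7767
Critical value: t_{0.025,12} = ±2.179
p-value ≈ 0.1010
Decision: fail to reject H₀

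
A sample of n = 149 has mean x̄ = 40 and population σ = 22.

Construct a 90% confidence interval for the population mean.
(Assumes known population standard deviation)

Answer: (37.0352, 42.9648)

Derivation:
Confidence level: 90%, α = 0.1
z_0.05 = 1.645
SE = σ/√n = 22/√149 = 1.8023
Margin of error = 1.645 × 1.8023 = 2.9648
CI: x̄ ± margin = 40 ± 2.9648
CI: (37.0352, 42.9648)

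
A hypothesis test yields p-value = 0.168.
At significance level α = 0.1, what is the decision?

Answer: fail to reject H₀

Derivation:
Compare p-value to α:
0.168 ≥ 0.1
Decision: fail to reject H₀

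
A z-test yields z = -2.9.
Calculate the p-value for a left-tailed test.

For z = -2.9:
p = P(Z < -2.9) = Φ(-2.9) = 0.0019

Answer: p-value ≈ 0.0019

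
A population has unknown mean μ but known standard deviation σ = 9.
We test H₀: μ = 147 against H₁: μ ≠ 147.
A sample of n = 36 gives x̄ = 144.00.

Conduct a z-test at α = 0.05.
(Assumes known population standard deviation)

Answer: z = -2.0000, reject H₀

Derivation:
Standard error: SE = σ/√n = 9/√36 = 1.5000
z-statistic: z = (x̄ - μ₀)/SE = (144.00 - 147)/1.5000 = -2.0000
Critical value: ±1.960
p-value = 0.0455
Decision: reject H₀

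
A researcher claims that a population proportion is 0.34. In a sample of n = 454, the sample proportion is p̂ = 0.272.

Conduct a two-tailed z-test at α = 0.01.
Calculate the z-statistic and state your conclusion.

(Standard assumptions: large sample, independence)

H₀: p = 0.34, H₁: p ≠ 0.34
Standard error: SE = √(p₀(1-p₀)/n) = √(0.34×0.66/454) = 0.022232
z-statistic: z = (p̂ - p₀)/SE = (0.272 - 0.34)/0.022232 = -3.0587
Critical value: z_0.005 = ±2.576
p-value = 0.0022
Decision: reject H₀ at α = 0.01

Answer: z = -3.0587, reject H₀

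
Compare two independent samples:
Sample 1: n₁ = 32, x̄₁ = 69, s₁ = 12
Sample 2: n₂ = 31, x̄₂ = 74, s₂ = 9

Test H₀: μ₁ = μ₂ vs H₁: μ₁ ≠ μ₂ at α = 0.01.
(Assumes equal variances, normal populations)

Pooled variance: s²_p = [31×12² + 30×9²]/(61) = 113.0164
s_p = 10.6309
SE = s_p×√(1/n₁ + 1/n₂) = 10.6309×√(1/32 + 1/31) = 2.6791
t = (x̄₁ - x̄₂)/SE = (69 - 74)/2.6791 = -1.8663
df = 61, t-critical = ±2.659
Decision: fail to reject H₀

Answer: t = -1.8663, fail to reject H₀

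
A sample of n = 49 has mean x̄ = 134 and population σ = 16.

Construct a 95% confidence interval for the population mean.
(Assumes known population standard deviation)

Confidence level: 95%, α = 0.05
z_0.025 = 1.960
SE = σ/√n = 16/√49 = 2.2857
Margin of error = 1.960 × 2.2857 = 4.4800
CI: x̄ ± margin = 134 ± 4.4800
CI: (129.5200, 138.4800)

Answer: (129.5200, 138.4800)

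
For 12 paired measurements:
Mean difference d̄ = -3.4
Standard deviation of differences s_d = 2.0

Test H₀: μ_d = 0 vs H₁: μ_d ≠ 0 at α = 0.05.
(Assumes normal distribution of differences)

df = n - 1 = 11
SE = s_d/√n = 2.0/√12 = 0.5774
t = d̄/SE = -3.4/0.5774 = -5.8885
Critical value: t_{0.025,11} = ±2.201
p-value ≈ 0.0001
Decision: reject H₀

Answer: t = -5.8885, reject H₀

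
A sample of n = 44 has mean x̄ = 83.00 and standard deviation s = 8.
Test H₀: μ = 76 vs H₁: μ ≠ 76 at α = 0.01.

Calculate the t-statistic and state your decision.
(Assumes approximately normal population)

df = n - 1 = 43
SE = s/√n = 8/√44 = 1.2060
t = (x̄ - μ₀)/SE = (83.00 - 76)/1.2060 = 5.8043
Critical value: t_{0.005,43} = ±2.695
p-value < 0.0001
Decision: reject H₀

Answer: t = 5.8043, reject H₀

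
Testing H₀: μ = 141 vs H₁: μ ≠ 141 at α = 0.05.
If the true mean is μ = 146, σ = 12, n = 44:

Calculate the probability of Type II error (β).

SE = σ/√n = 12/√44 = 1.8091
Critical values: μ₀ ± z_0.025×SE = 141 ± 1.960×1.8091
Acceptance region: (137.4542, 144.5458)
Under H₁ (μ = 146): z_high = (144.5458 - 146)/1.8091 = -0.8038, z_low = (137.4542 - 146)/1.8091 = -4.7238
β = P(not reject | H₁) = Φ(-0.8038) - Φ(-4.7238) ≈ 0.2108

Answer: β ≈ 0.2108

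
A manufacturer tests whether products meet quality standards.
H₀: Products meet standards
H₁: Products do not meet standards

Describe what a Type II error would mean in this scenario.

Type I error: rejecting H₀ when it is actually true (false positive).
Type II error: failing to reject H₀ when H₁ is actually true (false negative).

Answer: Accepting products as meeting standards when they don't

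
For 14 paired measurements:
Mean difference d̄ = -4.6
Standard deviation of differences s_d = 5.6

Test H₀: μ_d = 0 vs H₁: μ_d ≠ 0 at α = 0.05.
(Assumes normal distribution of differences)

Answer: t = -3.0734, reject H₀

Derivation:
df = n - 1 = 13
SE = s_d/√n = 5.6/√14 = 1.4967
t = d̄/SE = -4.6/1.4967 = -3.0734
Critical value: t_{0.025,13} = ±2.160
p-value ≈ 0.0089
Decision: reject H₀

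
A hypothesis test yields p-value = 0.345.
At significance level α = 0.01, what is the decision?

Answer: fail to reject H₀

Derivation:
Compare p-value to α:
0.345 ≥ 0.01
Decision: fail to reject H₀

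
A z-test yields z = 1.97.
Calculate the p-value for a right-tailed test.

Answer: p-value ≈ 0.0244

Derivation:
For z = 1.97:
p = P(Z > 1.97) = 1 - Φ(1.97) = 0.0244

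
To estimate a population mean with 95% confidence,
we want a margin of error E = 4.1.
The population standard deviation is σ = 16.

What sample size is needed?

Answer: n = 59

Derivation:
z_0.025 = 1.960
n = (z×σ/E)² = (1.960×16/4.1)²
n = 58.5038
Round up: n = 59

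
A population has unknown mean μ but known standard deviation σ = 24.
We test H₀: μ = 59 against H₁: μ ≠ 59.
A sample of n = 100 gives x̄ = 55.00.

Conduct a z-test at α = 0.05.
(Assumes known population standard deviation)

Answer: z = -1.6667, fail to reject H₀

Derivation:
Standard error: SE = σ/√n = 24/√100 = 2.4000
z-statistic: z = (x̄ - μ₀)/SE = (55.00 - 59)/2.4000 = -1.6667
Critical value: ±1.960
p-value = 0.0956
Decision: fail to reject H₀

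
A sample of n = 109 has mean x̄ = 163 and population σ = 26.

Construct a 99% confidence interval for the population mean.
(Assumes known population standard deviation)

Confidence level: 99%, α = 0.01
z_0.005 = 2.576
SE = σ/√n = 26/√109 = 2.4903
Margin of error = 2.576 × 2.4903 = 6.4150
CI: x̄ ± margin = 163 ± 6.4150
CI: (156.5850, 169.4150)

Answer: (156.5850, 169.4150)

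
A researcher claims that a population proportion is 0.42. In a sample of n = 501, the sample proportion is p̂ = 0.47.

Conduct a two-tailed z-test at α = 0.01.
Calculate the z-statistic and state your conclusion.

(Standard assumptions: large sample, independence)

H₀: p = 0.42, H₁: p ≠ 0.42
Standard error: SE = √(p₀(1-p₀)/n) = √(0.42×0.58/501) = 0.022051
z-statistic: z = (p̂ - p₀)/SE = (0.47 - 0.42)/0.022051 = 2.2675
Critical value: z_0.005 = ±2.576
p-value = 0.0234
Decision: fail to reject H₀ at α = 0.01

Answer: z = 2.2675, fail to reject H₀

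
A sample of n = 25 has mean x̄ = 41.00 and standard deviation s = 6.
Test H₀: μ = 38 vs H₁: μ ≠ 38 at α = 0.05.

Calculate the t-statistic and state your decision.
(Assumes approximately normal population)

Answer: t = 2.5000, reject H₀

Derivation:
df = n - 1 = 24
SE = s/√n = 6/√25 = 1.2000
t = (x̄ - μ₀)/SE = (41.00 - 38)/1.2000 = 2.5000
Critical value: t_{0.025,24} = ±2.064
p-value ≈ 0.0197
Decision: reject H₀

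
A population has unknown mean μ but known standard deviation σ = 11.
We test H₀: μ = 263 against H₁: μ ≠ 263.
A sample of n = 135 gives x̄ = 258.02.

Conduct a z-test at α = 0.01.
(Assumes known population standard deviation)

Answer: z = -5.2604, reject H₀

Derivation:
Standard error: SE = σ/√n = 11/√135 = 0.9467
z-statistic: z = (x̄ - μ₀)/SE = (258.02 - 263)/0.9467 = -5.2604
Critical value: ±2.576
p-value < 0.0001
Decision: reject H₀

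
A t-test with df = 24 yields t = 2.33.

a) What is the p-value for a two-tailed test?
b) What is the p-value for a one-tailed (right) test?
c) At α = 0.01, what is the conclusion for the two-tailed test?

Answer: a) 0.0285, b) 0.0143, c) fail to reject H₀

Derivation:
Using t-distribution with df = 24:
a) Two-tailed: p = 2×P(T > 2.33) = 0.0285
b) One-tailed: p = P(T > 2.33) = 0.0143
c) 0.0285 ≥ 0.01, fail to reject H₀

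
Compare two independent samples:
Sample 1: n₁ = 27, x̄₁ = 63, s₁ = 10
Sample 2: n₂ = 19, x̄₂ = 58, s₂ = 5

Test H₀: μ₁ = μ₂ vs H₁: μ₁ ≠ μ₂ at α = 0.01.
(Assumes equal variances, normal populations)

Pooled variance: s²_p = [26×10² + 18×5²]/(44) = 69.3182
s_p = 8.3258
SE = s_p×√(1/n₁ + 1/n₂) = 8.3258×√(1/27 + 1/19) = 2.4931
t = (x̄₁ - x̄₂)/SE = (63 - 58)/2.4931 = 2.0055
df = 44, t-critical = ±2.692
Decision: fail to reject H₀

Answer: t = 2.0055, fail to reject H₀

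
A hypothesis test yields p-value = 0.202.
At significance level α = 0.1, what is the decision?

Answer: fail to reject H₀

Derivation:
Compare p-value to α:
0.202 ≥ 0.1
Decision: fail to reject H₀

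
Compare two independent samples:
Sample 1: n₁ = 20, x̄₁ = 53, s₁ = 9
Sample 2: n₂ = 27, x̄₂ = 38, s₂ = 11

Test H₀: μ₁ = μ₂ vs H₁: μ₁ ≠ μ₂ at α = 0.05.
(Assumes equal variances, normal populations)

Pooled variance: s²_p = [19×9² + 26×11²]/(45) = 104.1111
s_p = 10.2035
SE = s_p×√(1/n₁ + 1/n₂) = 10.2035×√(1/20 + 1/27) = 3.0102
t = (x̄₁ - x̄₂)/SE = (53 - 38)/3.0102 = 4.9831
df = 45, t-critical = ±2.014
Decision: reject H₀

Answer: t = 4.9831, reject H₀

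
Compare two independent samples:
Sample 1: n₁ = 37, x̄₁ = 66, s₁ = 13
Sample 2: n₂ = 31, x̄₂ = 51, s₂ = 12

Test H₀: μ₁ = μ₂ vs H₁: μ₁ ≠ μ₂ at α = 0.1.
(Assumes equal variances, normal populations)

Answer: t = 4.9068, reject H₀

Derivation:
Pooled variance: s²_p = [36×13² + 30×12²]/(66) = 157.6364
s_p = 12.5553
SE = s_p×√(1/n₁ + 1/n₂) = 12.5553×√(1/37 + 1/31) = 3.0570
t = (x̄₁ - x̄₂)/SE = (66 - 51)/3.0570 = 4.9068
df = 66, t-critical = ±1.668
Decision: reject H₀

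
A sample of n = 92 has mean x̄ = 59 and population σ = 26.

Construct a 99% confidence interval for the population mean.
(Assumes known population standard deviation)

Confidence level: 99%, α = 0.01
z_0.005 = 2.576
SE = σ/√n = 26/√92 = 2.7107
Margin of error = 2.576 × 2.7107 = 6.9828
CI: x̄ ± margin = 59 ± 6.9828
CI: (52.0172, 65.9828)

Answer: (52.0172, 65.9828)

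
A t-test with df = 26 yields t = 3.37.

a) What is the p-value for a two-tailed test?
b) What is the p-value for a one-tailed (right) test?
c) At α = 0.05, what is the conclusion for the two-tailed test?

Answer: a) 0.0024, b) 0.0012, c) reject H₀

Derivation:
Using t-distribution with df = 26:
a) Two-tailed: p = 2×P(T > 3.37) = 0.0024
b) One-tailed: p = P(T > 3.37) = 0.0012
c) 0.0024 < 0.05, reject H₀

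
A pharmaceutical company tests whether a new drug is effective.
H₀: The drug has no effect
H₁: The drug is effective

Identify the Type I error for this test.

Type I error (α): Rejecting H₀ when H₀ is true
Type II error (β): Failing to reject H₀ when H₁ is true

Answer: Concluding the drug is effective when it actually has no effect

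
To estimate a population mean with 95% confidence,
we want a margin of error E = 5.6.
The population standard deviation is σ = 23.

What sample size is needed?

Answer: n = 65

Derivation:
z_0.025 = 1.960
n = (z×σ/E)² = (1.960×23/5.6)²
n = 64.8025
Round up: n = 65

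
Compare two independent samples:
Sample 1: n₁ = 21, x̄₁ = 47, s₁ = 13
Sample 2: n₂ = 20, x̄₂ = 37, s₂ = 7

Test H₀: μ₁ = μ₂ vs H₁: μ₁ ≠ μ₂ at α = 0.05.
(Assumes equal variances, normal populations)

Answer: t = 3.0442, reject H₀

Derivation:
Pooled variance: s²_p = [20×13² + 19×7²]/(39) = 110.5385
s_p = 10.5137
SE = s_p×√(1/n₁ + 1/n₂) = 10.5137×√(1/21 + 1/20) = 3.2849
t = (x̄₁ - x̄₂)/SE = (47 - 37)/3.2849 = 3.0442
df = 39, t-critical = ±2.023
Decision: reject H₀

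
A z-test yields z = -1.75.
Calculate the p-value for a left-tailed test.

For z = -1.75:
p = P(Z < -1.75) = Φ(-1.75) = 0.0401

Answer: p-value ≈ 0.0401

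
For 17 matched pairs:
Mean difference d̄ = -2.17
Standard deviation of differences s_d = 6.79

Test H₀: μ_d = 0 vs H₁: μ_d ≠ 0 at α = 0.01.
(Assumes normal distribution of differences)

df = n - 1 = 16
SE = s_d/√n = 6.79/√17 = 1.6468
t = d̄/SE = -2.17/1.6468 = -1.3177
Critical value: t_{0.005,16} = ±2.921
p-value ≈ 0.2062
Decision: fail to reject H₀

Answer: t = -1.3177, fail to reject H₀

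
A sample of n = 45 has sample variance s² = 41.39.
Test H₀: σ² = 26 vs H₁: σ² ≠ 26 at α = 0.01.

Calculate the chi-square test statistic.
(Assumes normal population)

df = n - 1 = 44
χ² = (n-1)s²/σ₀² = 44×41.39/26 = 70.0446
Critical values: χ²_{0.995,44} = 23.584, χ²_{0.005,44} = 71.893
Rejection region: χ² < 23.584 or χ² > 71.893
Decision: fail to reject H₀

Answer: χ² = 70.0446, fail to reject H₀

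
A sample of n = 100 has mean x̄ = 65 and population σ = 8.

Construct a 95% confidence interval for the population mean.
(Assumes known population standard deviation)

Answer: (63.4320, 66.5680)

Derivation:
Confidence level: 95%, α = 0.05
z_0.025 = 1.960
SE = σ/√n = 8/√100 = 0.8000
Margin of error = 1.960 × 0.8000 = 1.5680
CI: x̄ ± margin = 65 ± 1.5680
CI: (63.4320, 66.5680)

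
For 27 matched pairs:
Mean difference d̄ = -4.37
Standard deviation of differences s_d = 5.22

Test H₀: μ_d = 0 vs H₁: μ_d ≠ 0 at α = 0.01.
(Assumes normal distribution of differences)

df = n - 1 = 26
SE = s_d/√n = 5.22/√27 = 1.0046
t = d̄/SE = -4.37/1.0046 = -4.3500
Critical value: t_{0.005,26} = ±2.779
p-value ≈ 0.0002
Decision: reject H₀

Answer: t = -4.3500, reject H₀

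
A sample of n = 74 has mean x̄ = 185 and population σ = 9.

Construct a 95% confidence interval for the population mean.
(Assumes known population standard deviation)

Confidence level: 95%, α = 0.05
z_0.025 = 1.960
SE = σ/√n = 9/√74 = 1.0462
Margin of error = 1.960 × 1.0462 = 2.0506
CI: x̄ ± margin = 185 ± 2.0506
CI: (182.9494, 187.0506)

Answer: (182.9494, 187.0506)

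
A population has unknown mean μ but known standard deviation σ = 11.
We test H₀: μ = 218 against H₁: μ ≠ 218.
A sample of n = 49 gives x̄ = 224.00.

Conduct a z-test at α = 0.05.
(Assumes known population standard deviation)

Answer: z = 3.8183, reject H₀

Derivation:
Standard error: SE = σ/√n = 11/√49 = 1.5714
z-statistic: z = (x̄ - μ₀)/SE = (224.00 - 218)/1.5714 = 3.8183
Critical value: ±1.960
p-value = 0.0001
Decision: reject H₀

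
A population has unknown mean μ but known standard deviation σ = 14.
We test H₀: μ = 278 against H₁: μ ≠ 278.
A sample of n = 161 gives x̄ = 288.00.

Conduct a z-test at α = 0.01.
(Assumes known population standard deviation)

Answer: z = 9.0629, reject H₀

Derivation:
Standard error: SE = σ/√n = 14/√161 = 1.1034
z-statistic: z = (x̄ - μ₀)/SE = (288.00 - 278)/1.1034 = 9.0629
Critical value: ±2.576
p-value < 0.0001
Decision: reject H₀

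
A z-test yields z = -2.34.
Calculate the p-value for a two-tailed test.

For z = -2.34:
p = 2×P(Z > |-2.34|) = 2×(1 - Φ(2.34)) = 0.0193

Answer: p-value ≈ 0.0193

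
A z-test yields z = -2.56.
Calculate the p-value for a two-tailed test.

For z = -2.56:
p = 2×P(Z > |-2.56|) = 2×(1 - Φ(2.56)) = 0.0105

Answer: p-value ≈ 0.0105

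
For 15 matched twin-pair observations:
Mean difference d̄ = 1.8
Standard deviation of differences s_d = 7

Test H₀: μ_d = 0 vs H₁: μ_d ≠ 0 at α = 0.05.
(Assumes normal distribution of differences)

df = n - 1 = 14
SE = s_d/√n = 7/√15 = 1.8074
t = d̄/SE = 1.8/1.8074 = 0.9959
Critical value: t_{0.025,14} = ±2.145
p-value ≈ 0.3362
Decision: fail to reject H₀

Answer: t = 0.9959, fail to reject H₀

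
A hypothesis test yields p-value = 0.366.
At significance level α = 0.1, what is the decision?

Compare p-value to α:
0.366 ≥ 0.1
Decision: fail to reject H₀

Answer: fail to reject H₀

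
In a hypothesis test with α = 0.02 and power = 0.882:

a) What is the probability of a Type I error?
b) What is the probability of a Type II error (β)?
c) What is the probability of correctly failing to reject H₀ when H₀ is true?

Answer: a) 0.02, b) 0.118, c) 0.98

Derivation:
a) Type I error probability = α = 0.02
b) Power = P(reject H₀ | H₁ true) = 1 - β = 0.882, so Type II error probability = β = 1 - Power = 0.118
c) P(fail to reject H₀ | H₀ true) = 1 - α = 0.98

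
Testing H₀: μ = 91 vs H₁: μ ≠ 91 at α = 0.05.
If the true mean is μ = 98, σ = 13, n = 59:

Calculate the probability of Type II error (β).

SE = σ/√n = 13/√59 = 1.6925
Critical values: μ₀ ± z_0.025×SE = 91 ± 1.960×1.6925
Acceptance region: (87.6827, 94.3173)
Under H₁ (μ = 98): z_high = (94.3173 - 98)/1.6925 = -2.1759, z_low = (87.6827 - 98)/1.6925 = -6.0959
β = P(not reject | H₁) = Φ(-2.1759) - Φ(-6.0959) ≈ 0.0148

Answer: β ≈ 0.0148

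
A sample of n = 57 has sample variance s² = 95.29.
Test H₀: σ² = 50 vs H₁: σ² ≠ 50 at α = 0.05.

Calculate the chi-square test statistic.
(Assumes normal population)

df = n - 1 = 56
χ² = (n-1)s²/σ₀² = 56×95.29/50 = 106.7248
Critical values: χ²_{0.975,56} = 37.212, χ²_{0.025,56} = 78.567
Rejection region: χ² < 37.212 or χ² > 78.567
Decision: reject H₀

Answer: χ² = 106.7248, reject H₀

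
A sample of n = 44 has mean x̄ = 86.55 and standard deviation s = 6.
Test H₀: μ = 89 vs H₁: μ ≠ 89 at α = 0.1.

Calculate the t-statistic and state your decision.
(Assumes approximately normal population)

df = n - 1 = 43
SE = s/√n = 6/√44 = 0.9045
t = (x̄ - μ₀)/SE = (86.55 - 89)/0.9045 = -2.7087
Critical value: t_{0.05,43} = ±1.681
p-value ≈ 0.0097
Decision: reject H₀

Answer: t = -2.7087, reject H₀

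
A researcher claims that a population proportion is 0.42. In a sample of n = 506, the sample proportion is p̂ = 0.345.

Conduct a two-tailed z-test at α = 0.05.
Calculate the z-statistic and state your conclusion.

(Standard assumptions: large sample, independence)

Answer: z = -3.4183, reject H₀

Derivation:
H₀: p = 0.42, H₁: p ≠ 0.42
Standard error: SE = √(p₀(1-p₀)/n) = √(0.42×0.58/506) = 0.021941
z-statistic: z = (p̂ - p₀)/SE = (0.345 - 0.42)/0.021941 = -3.4183
Critical value: z_0.025 = ±1.960
p-value = 0.0006
Decision: reject H₀ at α = 0.05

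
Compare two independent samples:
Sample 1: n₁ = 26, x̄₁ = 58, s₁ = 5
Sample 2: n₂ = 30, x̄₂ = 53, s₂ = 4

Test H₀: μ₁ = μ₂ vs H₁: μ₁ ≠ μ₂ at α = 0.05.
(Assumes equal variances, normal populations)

Answer: t = 4.1552, reject H₀

Derivation:
Pooled variance: s²_p = [25×5² + 29×4²]/(54) = 20.1667
s_p = 4.4907
SE = s_p×√(1/n₁ + 1/n₂) = 4.4907×√(1/26 + 1/30) = 1.2033
t = (x̄₁ - x̄₂)/SE = (58 - 53)/1.2033 = 4.1552
df = 54, t-critical = ±2.005
Decision: reject H₀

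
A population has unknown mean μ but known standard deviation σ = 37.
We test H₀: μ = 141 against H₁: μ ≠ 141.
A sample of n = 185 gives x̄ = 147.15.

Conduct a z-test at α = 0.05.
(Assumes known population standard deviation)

Answer: z = 2.2608, reject H₀

Derivation:
Standard error: SE = σ/√n = 37/√185 = 2.7203
z-statistic: z = (x̄ - μ₀)/SE = (147.15 - 141)/2.7203 = 2.2608
Critical value: ±1.960
p-value = 0.0238
Decision: reject H₀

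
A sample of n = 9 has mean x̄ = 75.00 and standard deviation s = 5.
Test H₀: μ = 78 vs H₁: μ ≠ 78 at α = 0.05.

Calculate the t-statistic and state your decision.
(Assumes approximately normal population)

df = n - 1 = 8
SE = s/√n = 5/√9 = 1.6667
t = (x̄ - μ₀)/SE = (75.00 - 78)/1.6667 = -1.8000
Critical value: t_{0.025,8} = ±2.306
p-value ≈ 0.1096
Decision: fail to reject H₀

Answer: t = -1.8000, fail to reject H₀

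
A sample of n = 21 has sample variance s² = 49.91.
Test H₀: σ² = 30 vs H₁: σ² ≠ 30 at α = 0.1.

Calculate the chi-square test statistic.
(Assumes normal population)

df = n - 1 = 20
χ² = (n-1)s²/σ₀² = 20×49.91/30 = 33.2733
Critical values: χ²_{0.95,20} = 10.851, χ²_{0.05,20} = 31.410
Rejection region: χ² < 10.851 or χ² > 31.410
Decision: reject H₀

Answer: χ² = 33.2733, reject H₀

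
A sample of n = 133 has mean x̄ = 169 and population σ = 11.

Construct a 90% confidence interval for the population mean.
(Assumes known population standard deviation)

Answer: (167.4310, 170.5690)

Derivation:
Confidence level: 90%, α = 0.1
z_0.05 = 1.645
SE = σ/√n = 11/√133 = 0.9538
Margin of error = 1.645 × 0.9538 = 1.5690
CI: x̄ ± margin = 169 ± 1.5690
CI: (167.4310, 170.5690)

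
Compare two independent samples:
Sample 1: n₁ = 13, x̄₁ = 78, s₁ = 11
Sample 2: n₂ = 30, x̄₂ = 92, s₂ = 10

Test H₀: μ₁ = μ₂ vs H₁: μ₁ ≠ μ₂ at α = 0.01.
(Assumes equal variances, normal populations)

Answer: t = -4.0924, reject H₀

Derivation:
Pooled variance: s²_p = [12×11² + 29×10²]/(41) = 106.1463
s_p = 10.3027
SE = s_p×√(1/n₁ + 1/n₂) = 10.3027×√(1/13 + 1/30) = 3.4210
t = (x̄₁ - x̄₂)/SE = (78 - 92)/3.4210 = -4.0924
df = 41, t-critical = ±2.701
Decision: reject H₀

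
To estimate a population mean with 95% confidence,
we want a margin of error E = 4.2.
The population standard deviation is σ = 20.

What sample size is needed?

z_0.025 = 1.960
n = (z×σ/E)² = (1.960×20/4.2)²
n = 87.1111
Round up: n = 88

Answer: n = 88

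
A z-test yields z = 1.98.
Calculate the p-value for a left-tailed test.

Answer: p-value ≈ 0.9761

Derivation:
For z = 1.98:
p = P(Z < 1.98) = Φ(1.98) = 0.9761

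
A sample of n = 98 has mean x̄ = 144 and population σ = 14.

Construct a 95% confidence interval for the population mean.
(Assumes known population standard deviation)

Confidence level: 95%, α = 0.05
z_0.025 = 1.960
SE = σ/√n = 14/√98 = 1.4142
Margin of error = 1.960 × 1.4142 = 2.7718
CI: x̄ ± margin = 144 ± 2.7718
CI: (141.2282, 146.7718)

Answer: (141.2282, 146.7718)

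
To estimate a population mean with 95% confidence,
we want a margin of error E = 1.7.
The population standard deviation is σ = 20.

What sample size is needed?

z_0.025 = 1.960
n = (z×σ/E)² = (1.960×20/1.7)²
n = 531.7093
Round up: n = 532

Answer: n = 532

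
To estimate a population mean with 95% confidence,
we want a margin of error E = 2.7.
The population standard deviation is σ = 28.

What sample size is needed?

z_0.025 = 1.960
n = (z×σ/E)² = (1.960×28/2.7)²
n = 413.1433
Round up: n = 414

Answer: n = 414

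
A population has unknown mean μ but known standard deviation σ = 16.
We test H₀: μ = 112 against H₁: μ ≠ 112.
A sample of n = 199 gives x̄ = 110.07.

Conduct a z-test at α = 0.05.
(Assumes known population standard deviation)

Answer: z = -1.7016, fail to reject H₀

Derivation:
Standard error: SE = σ/√n = 16/√199 = 1.1342
z-statistic: z = (x̄ - μ₀)/SE = (110.07 - 112)/1.1342 = -1.7016
Critical value: ±1.960
p-value = 0.0888
Decision: fail to reject H₀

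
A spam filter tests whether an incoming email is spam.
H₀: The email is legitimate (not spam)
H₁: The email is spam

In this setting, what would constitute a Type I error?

A Type I error (probability α) occurs when we reject a true H₀.
A Type II error (probability β) occurs when we fail to reject a false H₀.

Answer: Marking a legitimate email as spam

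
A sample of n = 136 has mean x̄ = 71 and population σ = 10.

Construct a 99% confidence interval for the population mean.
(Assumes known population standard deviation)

Confidence level: 99%, α = 0.01
z_0.005 = 2.576
SE = σ/√n = 10/√136 = 0.8575
Margin of error = 2.576 × 0.8575 = 2.2089
CI: x̄ ± margin = 71 ± 2.2089
CI: (68.7911, 73.2089)

Answer: (68.7911, 73.2089)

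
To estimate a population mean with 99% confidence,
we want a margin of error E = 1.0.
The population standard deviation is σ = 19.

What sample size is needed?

Answer: n = 2396

Derivation:
z_0.005 = 2.576
n = (z×σ/E)² = (2.576×19/1.0)²
n = 2395.5151
Round up: n = 2396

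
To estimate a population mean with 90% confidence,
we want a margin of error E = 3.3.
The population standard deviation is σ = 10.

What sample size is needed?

Answer: n = 25

Derivation:
z_0.05 = 1.645
n = (z×σ/E)² = (1.645×10/3.3)²
n = 24.8487
Round up: n = 25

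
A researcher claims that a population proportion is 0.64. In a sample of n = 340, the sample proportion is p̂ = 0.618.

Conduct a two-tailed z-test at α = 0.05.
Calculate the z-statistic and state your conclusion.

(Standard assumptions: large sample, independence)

Answer: z = -0.8451, fail to reject H₀

Derivation:
H₀: p = 0.64, H₁: p ≠ 0.64
Standard error: SE = √(p₀(1-p₀)/n) = √(0.64×0.36/340) = 0.026032
z-statistic: z = (p̂ - p₀)/SE = (0.618 - 0.64)/0.026032 = -0.8451
Critical value: z_0.025 = ±1.960
p-value = 0.3981
Decision: fail to reject H₀ at α = 0.05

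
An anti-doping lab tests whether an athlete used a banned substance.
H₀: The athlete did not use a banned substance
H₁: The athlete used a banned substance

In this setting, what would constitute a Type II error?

Answer: Failing to detect doping in an athlete who used a banned substance

Derivation:
Type I error: rejecting H₀ when it is actually true (false positive).
Type II error: failing to reject H₀ when H₁ is actually true (false negative).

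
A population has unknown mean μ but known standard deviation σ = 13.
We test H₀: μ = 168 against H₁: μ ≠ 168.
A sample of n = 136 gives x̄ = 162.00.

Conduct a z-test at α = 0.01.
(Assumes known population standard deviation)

Standard error: SE = σ/√n = 13/√136 = 1.1147
z-statistic: z = (x̄ - μ₀)/SE = (162.00 - 168)/1.1147 = -5.3826
Critical value: ±2.576
p-value < 0.0001
Decision: reject H₀

Answer: z = -5.3826, reject H₀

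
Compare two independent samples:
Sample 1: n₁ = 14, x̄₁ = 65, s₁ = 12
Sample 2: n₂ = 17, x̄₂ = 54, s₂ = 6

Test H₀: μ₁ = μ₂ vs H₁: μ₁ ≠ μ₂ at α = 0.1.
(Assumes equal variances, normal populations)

Answer: t = 3.3173, reject H₀

Derivation:
Pooled variance: s²_p = [13×12² + 16×6²]/(29) = 84.4138
s_p = 9.1877
SE = s_p×√(1/n₁ + 1/n₂) = 9.1877×√(1/14 + 1/17) = 3.3159
t = (x̄₁ - x̄₂)/SE = (65 - 54)/3.3159 = 3.3173
df = 29, t-critical = ±1.699
Decision: reject H₀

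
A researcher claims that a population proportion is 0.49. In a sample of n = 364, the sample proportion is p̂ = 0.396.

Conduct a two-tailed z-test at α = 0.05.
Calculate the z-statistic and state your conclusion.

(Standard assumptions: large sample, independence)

H₀: p = 0.49, H₁: p ≠ 0.49
Standard error: SE = √(p₀(1-p₀)/n) = √(0.49×0.51/364) = 0.026202
z-statistic: z = (p̂ - p₀)/SE = (0.396 - 0.49)/0.026202 = -3.5875
Critical value: z_0.025 = ±1.960
p-value = 0.0003
Decision: reject H₀ at α = 0.05

Answer: z = -3.5875, reject H₀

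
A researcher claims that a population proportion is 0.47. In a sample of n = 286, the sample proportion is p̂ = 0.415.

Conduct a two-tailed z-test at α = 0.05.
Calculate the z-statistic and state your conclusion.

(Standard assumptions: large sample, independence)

Answer: z = -1.8636, fail to reject H₀

Derivation:
H₀: p = 0.47, H₁: p ≠ 0.47
Standard error: SE = √(p₀(1-p₀)/n) = √(0.47×0.53/286) = 0.029512
z-statistic: z = (p̂ - p₀)/SE = (0.415 - 0.47)/0.029512 = -1.8636
Critical value: z_0.025 = ±1.960
p-value = 0.0624
Decision: fail to reject H₀ at α = 0.05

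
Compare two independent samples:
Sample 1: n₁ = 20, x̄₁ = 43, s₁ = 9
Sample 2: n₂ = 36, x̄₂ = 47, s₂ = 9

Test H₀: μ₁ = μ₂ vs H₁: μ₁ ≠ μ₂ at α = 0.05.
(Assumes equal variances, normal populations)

Answer: t = -1.5936, fail to reject H₀

Derivation:
Pooled variance: s²_p = [19×9² + 35×9²]/(54) = 81.0000
s_p = 9.0000
SE = s_p×√(1/n₁ + 1/n₂) = 9.0000×√(1/20 + 1/36) = 2.5100
t = (x̄₁ - x̄₂)/SE = (43 - 47)/2.5100 = -1.5936
df = 54, t-critical = ±2.005
Decision: fail to reject H₀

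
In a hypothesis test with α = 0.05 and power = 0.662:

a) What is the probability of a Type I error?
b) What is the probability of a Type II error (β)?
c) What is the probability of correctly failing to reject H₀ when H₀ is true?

Answer: a) 0.05, b) 0.338, c) 0.95

Derivation:
a) Type I error probability = α = 0.05
b) Power = P(reject H₀ | H₁ true) = 1 - β = 0.662, so Type II error probability = β = 1 - Power = 0.338
c) P(fail to reject H₀ | H₀ true) = 1 - α = 0.95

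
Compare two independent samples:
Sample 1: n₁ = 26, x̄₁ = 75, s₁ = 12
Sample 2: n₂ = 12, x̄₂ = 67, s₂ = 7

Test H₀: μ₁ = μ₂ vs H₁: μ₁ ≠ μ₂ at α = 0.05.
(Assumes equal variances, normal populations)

Pooled variance: s²_p = [25×12² + 11×7²]/(36) = 114.9722
s_p = 10.7225
SE = s_p×√(1/n₁ + 1/n₂) = 10.7225×√(1/26 + 1/12) = 3.7421
t = (x̄₁ - x̄₂)/SE = (75 - 67)/3.7421 = 2.1378
df = 36, t-critical = ±2.028
Decision: reject H₀

Answer: t = 2.1378, reject H₀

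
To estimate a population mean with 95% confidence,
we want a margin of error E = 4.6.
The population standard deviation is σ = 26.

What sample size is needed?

z_0.025 = 1.960
n = (z×σ/E)² = (1.960×26/4.6)²
n = 122.7279
Round up: n = 123

Answer: n = 123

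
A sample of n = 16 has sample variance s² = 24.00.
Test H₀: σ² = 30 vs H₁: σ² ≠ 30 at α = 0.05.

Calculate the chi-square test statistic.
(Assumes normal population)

Answer: χ² = 12.0000, fail to reject H₀

Derivation:
df = n - 1 = 15
χ² = (n-1)s²/σ₀² = 15×24.00/30 = 12.0000
Critical values: χ²_{0.975,15} = 6.262, χ²_{0.025,15} = 27.488
Rejection region: χ² < 6.262 or χ² > 27.488
Decision: fail to reject H₀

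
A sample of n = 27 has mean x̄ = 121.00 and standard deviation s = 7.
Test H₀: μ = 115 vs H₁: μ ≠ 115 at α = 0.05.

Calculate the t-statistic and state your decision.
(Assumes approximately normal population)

df = n - 1 = 26
SE = s/√n = 7/√27 = 1.3472
t = (x̄ - μ₀)/SE = (121.00 - 115)/1.3472 = 4.4537
Critical value: t_{0.025,26} = ±2.056
p-value ≈ 0.0001
Decision: reject H₀

Answer: t = 4.4537, reject H₀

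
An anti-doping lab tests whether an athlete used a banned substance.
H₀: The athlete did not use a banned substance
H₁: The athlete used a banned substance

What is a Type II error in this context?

Answer: Failing to detect doping in an athlete who used a banned substance

Derivation:
Type I error (α): Rejecting H₀ when H₀ is true
Type II error (β): Failing to reject H₀ when H₁ is true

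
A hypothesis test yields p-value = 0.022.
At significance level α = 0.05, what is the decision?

Compare p-value to α:
0.022 < 0.05
Decision: reject H₀

Answer: reject H₀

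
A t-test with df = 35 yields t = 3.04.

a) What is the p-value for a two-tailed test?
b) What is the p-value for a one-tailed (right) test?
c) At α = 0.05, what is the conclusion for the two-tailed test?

Using t-distribution with df = 35:
a) Two-tailed: p = 2×P(T > 3.04) = 0.0045
b) One-tailed: p = P(T > 3.04) = 0.0022
c) 0.0045 < 0.05, reject H₀

Answer: a) 0.0045, b) 0.0022, c) reject H₀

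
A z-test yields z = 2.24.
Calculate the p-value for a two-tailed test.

Answer: p-value ≈ 0.0251

Derivation:
For z = 2.24:
p = 2×P(Z > |2.24|) = 2×(1 - Φ(2.24)) = 0.0251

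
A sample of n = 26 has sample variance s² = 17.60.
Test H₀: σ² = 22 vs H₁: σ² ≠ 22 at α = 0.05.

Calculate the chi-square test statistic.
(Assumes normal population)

Answer: χ² = 20.0000, fail to reject H₀

Derivation:
df = n - 1 = 25
χ² = (n-1)s²/σ₀² = 25×17.60/22 = 20.0000
Critical values: χ²_{0.975,25} = 13.120, χ²_{0.025,25} = 40.646
Rejection region: χ² < 13.120 or χ² > 40.646
Decision: fail to reject H₀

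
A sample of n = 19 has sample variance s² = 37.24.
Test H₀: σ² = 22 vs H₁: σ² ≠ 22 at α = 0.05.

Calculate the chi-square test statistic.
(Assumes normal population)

Answer: χ² = 30.4691, fail to reject H₀

Derivation:
df = n - 1 = 18
χ² = (n-1)s²/σ₀² = 18×37.24/22 = 30.4691
Critical values: χ²_{0.975,18} = 8.231, χ²_{0.025,18} = 31.526
Rejection region: χ² < 8.231 or χ² > 31.526
Decision: fail to reject H₀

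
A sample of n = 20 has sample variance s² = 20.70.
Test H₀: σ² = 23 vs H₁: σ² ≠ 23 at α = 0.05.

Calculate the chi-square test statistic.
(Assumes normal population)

Answer: χ² = 17.1000, fail to reject H₀

Derivation:
df = n - 1 = 19
χ² = (n-1)s²/σ₀² = 19×20.70/23 = 17.1000
Critical values: χ²_{0.975,19} = 8.907, χ²_{0.025,19} = 32.852
Rejection region: χ² < 8.907 or χ² > 32.852
Decision: fail to reject H₀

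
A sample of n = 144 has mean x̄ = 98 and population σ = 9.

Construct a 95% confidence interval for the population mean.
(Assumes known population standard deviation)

Confidence level: 95%, α = 0.05
z_0.025 = 1.960
SE = σ/√n = 9/√144 = 0.7500
Margin of error = 1.960 × 0.7500 = 1.4700
CI: x̄ ± margin = 98 ± 1.4700
CI: (96.5300, 99.4700)

Answer: (96.5300, 99.4700)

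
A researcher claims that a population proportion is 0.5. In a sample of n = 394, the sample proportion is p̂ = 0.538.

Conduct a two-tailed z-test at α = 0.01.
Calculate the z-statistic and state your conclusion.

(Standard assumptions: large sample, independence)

H₀: p = 0.5, H₁: p ≠ 0.5
Standard error: SE = √(p₀(1-p₀)/n) = √(0.5×0.5/394) = 0.025190
z-statistic: z = (p̂ - p₀)/SE = (0.538 - 0.5)/0.025190 = 1.5085
Critical value: z_0.005 = ±2.576
p-value = 0.1314
Decision: fail to reject H₀ at α = 0.01

Answer: z = 1.5085, fail to reject H₀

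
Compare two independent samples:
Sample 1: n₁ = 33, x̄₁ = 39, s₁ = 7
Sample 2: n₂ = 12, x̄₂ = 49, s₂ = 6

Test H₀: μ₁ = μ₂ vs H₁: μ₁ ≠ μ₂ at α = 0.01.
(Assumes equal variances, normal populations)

Answer: t = -4.3894, reject H₀

Derivation:
Pooled variance: s²_p = [32×7² + 11×6²]/(43) = 45.6744
s_p = 6.7583
SE = s_p×√(1/n₁ + 1/n₂) = 6.7583×√(1/33 + 1/12) = 2.2782
t = (x̄₁ - x̄₂)/SE = (39 - 49)/2.2782 = -4.3894
df = 43, t-critical = ±2.695
Decision: reject H₀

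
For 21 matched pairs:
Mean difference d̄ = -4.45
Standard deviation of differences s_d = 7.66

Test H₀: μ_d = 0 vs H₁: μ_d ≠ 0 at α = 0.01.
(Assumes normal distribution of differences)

df = n - 1 = 20
SE = s_d/√n = 7.66/√21 = 1.6715
t = d̄/SE = -4.45/1.6715 = -2.6623
Critical value: t_{0.005,20} = ±2.845
p-value ≈ 0.0150
Decision: fail to reject H₀

Answer: t = -2.6623, fail to reject H₀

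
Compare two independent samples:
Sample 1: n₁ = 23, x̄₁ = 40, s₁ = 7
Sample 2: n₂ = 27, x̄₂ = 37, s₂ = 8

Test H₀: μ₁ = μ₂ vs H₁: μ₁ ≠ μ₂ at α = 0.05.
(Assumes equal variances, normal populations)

Answer: t = 1.3989, fail to reject H₀

Derivation:
Pooled variance: s²_p = [22×7² + 26×8²]/(48) = 57.1250
s_p = 7.5581
SE = s_p×√(1/n₁ + 1/n₂) = 7.5581×√(1/23 + 1/27) = 2.1446
t = (x̄₁ - x̄₂)/SE = (40 - 37)/2.1446 = 1.3989
df = 48, t-critical = ±2.011
Decision: fail to reject H₀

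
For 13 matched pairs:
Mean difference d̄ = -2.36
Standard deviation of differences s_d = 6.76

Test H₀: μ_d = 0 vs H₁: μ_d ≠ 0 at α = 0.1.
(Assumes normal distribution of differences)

df = n - 1 = 12
SE = s_d/√n = 6.76/√13 = 1.8749
t = d̄/SE = -2.36/1.8749 = -1.2587
Critical value: t_{0.05,12} = ±1.782
p-value ≈ 0.2321
Decision: fail to reject H₀

Answer: t = -1.2587, fail to reject H₀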